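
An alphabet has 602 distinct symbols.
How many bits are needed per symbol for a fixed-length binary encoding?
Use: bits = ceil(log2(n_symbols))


log2(602) = 9.2336
Bracket: 2^9 = 512 < 602 <= 2^10 = 1024
So ceil(log2(602)) = 10

bits = ceil(log2(602)) = ceil(9.2336) = 10 bits


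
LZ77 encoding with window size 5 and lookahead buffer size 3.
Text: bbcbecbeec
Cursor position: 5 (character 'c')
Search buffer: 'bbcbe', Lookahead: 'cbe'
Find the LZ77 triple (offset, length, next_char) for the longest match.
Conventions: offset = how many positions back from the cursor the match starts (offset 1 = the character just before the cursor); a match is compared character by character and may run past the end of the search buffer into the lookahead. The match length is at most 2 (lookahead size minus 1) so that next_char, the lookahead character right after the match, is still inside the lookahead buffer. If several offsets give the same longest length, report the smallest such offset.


Try each offset into the search buffer:
  offset=1 (pos 4, char 'e'): match length 0
  offset=2 (pos 3, char 'b'): match length 0
  offset=3 (pos 2, char 'c'): match length 2
  offset=4 (pos 1, char 'b'): match length 0
  offset=5 (pos 0, char 'b'): match length 0
Longest match has length 2 at offset 3.
next_char = character at position 5 + 2 = 7 -> 'e'

Best match: offset=3, length=2 (matching 'cb' starting at position 2)
LZ77 triple: (3, 2, 'e')


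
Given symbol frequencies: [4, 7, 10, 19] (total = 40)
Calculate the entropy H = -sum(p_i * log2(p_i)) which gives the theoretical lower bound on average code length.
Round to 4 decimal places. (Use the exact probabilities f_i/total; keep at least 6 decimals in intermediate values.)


Per-symbol terms -p_i * log2(p_i) with p_i = f_i/40:
  p = 4/40 = 0.100000: log2(p) = -3.321928, -p*log2(p) = 0.332193
  p = 7/40 = 0.175000: log2(p) = -2.514573, -p*log2(p) = 0.440050
  p = 10/40 = 0.250000: log2(p) = -2.000000, -p*log2(p) = 0.500000
  p = 19/40 = 0.475000: log2(p) = -1.074001, -p*log2(p) = 0.510150
H = 0.332193 + 0.440050 + 0.500000 + 0.510150 = 1.782393

H = 1.7824 bits/symbol


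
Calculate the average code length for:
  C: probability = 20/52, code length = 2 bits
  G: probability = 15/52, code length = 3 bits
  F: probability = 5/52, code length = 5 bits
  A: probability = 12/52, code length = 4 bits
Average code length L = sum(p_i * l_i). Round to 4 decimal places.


Weighted contributions p_i * l_i:
  C: (20/52) * 2 = 40/52
  G: (15/52) * 3 = 45/52
  F: (5/52) * 5 = 25/52
  A: (12/52) * 4 = 48/52
Sum = (40 + 45 + 25 + 48)/52 = 158/52

L = 158/52 = 3.0385 bits/symbol


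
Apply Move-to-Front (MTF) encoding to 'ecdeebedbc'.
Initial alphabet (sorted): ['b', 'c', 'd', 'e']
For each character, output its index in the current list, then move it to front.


MTF encoding:
'e': index 3 in ['b', 'c', 'd', 'e'] -> ['e', 'b', 'c', 'd']
'c': index 2 in ['e', 'b', 'c', 'd'] -> ['c', 'e', 'b', 'd']
'd': index 3 in ['c', 'e', 'b', 'd'] -> ['d', 'c', 'e', 'b']
'e': index 2 in ['d', 'c', 'e', 'b'] -> ['e', 'd', 'c', 'b']
'e': index 0 in ['e', 'd', 'c', 'b'] -> ['e', 'd', 'c', 'b']
'b': index 3 in ['e', 'd', 'c', 'b'] -> ['b', 'e', 'd', 'c']
'e': index 1 in ['b', 'e', 'd', 'c'] -> ['e', 'b', 'd', 'c']
'd': index 2 in ['e', 'b', 'd', 'c'] -> ['d', 'e', 'b', 'c']
'b': index 2 in ['d', 'e', 'b', 'c'] -> ['b', 'd', 'e', 'c']
'c': index 3 in ['b', 'd', 'e', 'c'] -> ['c', 'b', 'd', 'e']


Output: [3, 2, 3, 2, 0, 3, 1, 2, 2, 3]


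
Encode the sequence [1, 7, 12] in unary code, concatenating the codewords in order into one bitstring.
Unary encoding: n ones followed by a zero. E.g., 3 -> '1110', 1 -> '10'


Encode each number as n ones followed by a terminating 0:
  1 -> 10 (2 bits)
  7 -> 11111110 (8 bits)
  12 -> 1111111111110 (13 bits)
Total length = 2 + 8 + 13 = 23 bits.

Unary([1, 7, 12]) = 10111111101111111111110 (23 bits)


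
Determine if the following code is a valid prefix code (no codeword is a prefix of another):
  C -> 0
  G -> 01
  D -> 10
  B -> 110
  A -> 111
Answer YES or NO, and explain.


Checking each pair (does one codeword prefix another?):
  C='0' vs G='01': prefix -- VIOLATION

NO -- this is NOT a valid prefix code. C (0) is a prefix of G (01).


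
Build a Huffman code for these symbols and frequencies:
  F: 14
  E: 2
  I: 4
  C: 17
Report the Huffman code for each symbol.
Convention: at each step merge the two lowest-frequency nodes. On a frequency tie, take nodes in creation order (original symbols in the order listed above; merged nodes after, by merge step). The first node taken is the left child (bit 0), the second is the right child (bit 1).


Huffman tree construction:
Step 1: Merge E(2) + I(4) = 6
Step 2: Merge (E+I)(6) + F(14) = 20
Step 3: Merge C(17) + ((E+I)+F)(20) = 37
Read each symbol's code off the tree from the root (left child = 0, right child = 1).

Codes:
  F: 11 (length 2)
  E: 100 (length 3)
  I: 101 (length 3)
  C: 0 (length 1)
Average code length: 63/37 = 1.7027 bits/symbol


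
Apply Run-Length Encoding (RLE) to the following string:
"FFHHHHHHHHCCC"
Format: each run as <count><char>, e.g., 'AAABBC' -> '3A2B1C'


Scanning runs left to right:
  i=0: run of 'F' x 2 -> '2F'
  i=2: run of 'H' x 8 -> '8H'
  i=10: run of 'C' x 3 -> '3C'

RLE = 2F8H3C


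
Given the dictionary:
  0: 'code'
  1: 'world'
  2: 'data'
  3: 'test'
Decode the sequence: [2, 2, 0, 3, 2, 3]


Look up each index in the dictionary:
  2 -> 'data'
  2 -> 'data'
  0 -> 'code'
  3 -> 'test'
  2 -> 'data'
  3 -> 'test'

Decoded: "data data code test data test"


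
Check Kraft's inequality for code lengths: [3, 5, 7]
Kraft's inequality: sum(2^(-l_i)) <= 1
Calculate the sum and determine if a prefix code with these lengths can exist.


Sum = 2^(-3) + 2^(-5) + 2^(-7)
    = 0.125 + 0.03125 + 0.0078125
    = 21/128 = 0.1640625
Since 0.1640625 <= 1, Kraft's inequality IS satisfied.
A prefix code with these lengths CAN exist.

Kraft sum = 0.1640625. Satisfied.


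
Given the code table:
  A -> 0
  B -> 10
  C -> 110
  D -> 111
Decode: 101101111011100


Decoding:
10 -> B
110 -> C
111 -> D
10 -> B
111 -> D
0 -> A
0 -> A


Result: BCDBDAA


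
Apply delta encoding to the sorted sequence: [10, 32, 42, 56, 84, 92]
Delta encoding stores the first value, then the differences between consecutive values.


First value: 10
Deltas:
  32 - 10 = 22
  42 - 32 = 10
  56 - 42 = 14
  84 - 56 = 28
  92 - 84 = 8


Delta encoded: [10, 22, 10, 14, 28, 8]


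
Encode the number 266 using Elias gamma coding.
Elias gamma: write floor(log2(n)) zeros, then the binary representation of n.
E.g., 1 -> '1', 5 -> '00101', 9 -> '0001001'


num_bits = floor(log2(266)) + 1 = 9
leading_zeros = num_bits - 1 = 8
binary(266) = 100001010

Elias gamma(266) = '00000000' + '100001010' = 00000000100001010 (17 bits)


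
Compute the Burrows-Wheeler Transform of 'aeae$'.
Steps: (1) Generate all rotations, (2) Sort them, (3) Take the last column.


Rotations (sorted):
  0: $aeae -> last char: e
  1: ae$ae -> last char: e
  2: aeae$ -> last char: $
  3: e$aea -> last char: a
  4: eae$a -> last char: a


BWT = ee$aa


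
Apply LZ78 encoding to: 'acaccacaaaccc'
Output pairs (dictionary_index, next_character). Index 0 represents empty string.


LZ78 encoding steps:
Dictionary: {0: ''}
Step 1: w='' (idx 0), next='a' -> output (0, 'a'), add 'a' as idx 1
Step 2: w='' (idx 0), next='c' -> output (0, 'c'), add 'c' as idx 2
Step 3: w='a' (idx 1), next='c' -> output (1, 'c'), add 'ac' as idx 3
Step 4: w='c' (idx 2), next='a' -> output (2, 'a'), add 'ca' as idx 4
Step 5: w='ca' (idx 4), next='a' -> output (4, 'a'), add 'caa' as idx 5
Step 6: w='ac' (idx 3), next='c' -> output (3, 'c'), add 'acc' as idx 6
Step 7: w='c' (idx 2), end of input -> output (2, '')


Encoded: [(0, 'a'), (0, 'c'), (1, 'c'), (2, 'a'), (4, 'a'), (3, 'c'), (2, '')]


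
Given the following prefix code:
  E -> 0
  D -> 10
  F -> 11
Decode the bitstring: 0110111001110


Decoding step by step:
Bits 0 -> E
Bits 11 -> F
Bits 0 -> E
Bits 11 -> F
Bits 10 -> D
Bits 0 -> E
Bits 11 -> F
Bits 10 -> D


Decoded message: EFEFDEFD


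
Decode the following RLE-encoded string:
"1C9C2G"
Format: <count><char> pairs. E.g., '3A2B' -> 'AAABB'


Expanding each <count><char> pair:
  1C -> 'C'
  9C -> 'CCCCCCCCC'
  2G -> 'GG'

Decoded = CCCCCCCCCCGG


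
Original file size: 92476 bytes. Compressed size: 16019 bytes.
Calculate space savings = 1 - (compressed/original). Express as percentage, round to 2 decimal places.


ratio = compressed/original = 16019/92476 = 0.173223
savings = 1 - ratio = 1 - 0.173223 = 0.826777
as a percentage: 0.826777 * 100 = 82.68%

Space savings = 1 - 16019/92476 = 82.68%


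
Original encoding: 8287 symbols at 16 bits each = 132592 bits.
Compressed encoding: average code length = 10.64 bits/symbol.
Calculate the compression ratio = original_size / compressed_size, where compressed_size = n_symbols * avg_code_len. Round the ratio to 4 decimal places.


original_size = n_symbols * orig_bits = 8287 * 16 = 132592 bits
compressed_size = n_symbols * avg_code_len = 8287 * 10.64 = 88173.68 bits
ratio = original_size / compressed_size = 132592 / 88173.68 = 1.5038

Compression ratio = 1.5038


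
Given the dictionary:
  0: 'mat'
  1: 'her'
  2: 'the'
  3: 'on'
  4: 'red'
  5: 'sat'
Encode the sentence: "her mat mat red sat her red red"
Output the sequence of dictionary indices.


Look up each word in the dictionary:
  'her' -> 1
  'mat' -> 0
  'mat' -> 0
  'red' -> 4
  'sat' -> 5
  'her' -> 1
  'red' -> 4
  'red' -> 4

Encoded: [1, 0, 0, 4, 5, 1, 4, 4]


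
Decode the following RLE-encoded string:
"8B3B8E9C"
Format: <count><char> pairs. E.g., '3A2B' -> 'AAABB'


Expanding each <count><char> pair:
  8B -> 'BBBBBBBB'
  3B -> 'BBB'
  8E -> 'EEEEEEEE'
  9C -> 'CCCCCCCCC'

Decoded = BBBBBBBBBBBEEEEEEEECCCCCCCCC


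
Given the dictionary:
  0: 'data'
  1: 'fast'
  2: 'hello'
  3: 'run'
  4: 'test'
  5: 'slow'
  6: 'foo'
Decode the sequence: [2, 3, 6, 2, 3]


Look up each index in the dictionary:
  2 -> 'hello'
  3 -> 'run'
  6 -> 'foo'
  2 -> 'hello'
  3 -> 'run'

Decoded: "hello run foo hello run"


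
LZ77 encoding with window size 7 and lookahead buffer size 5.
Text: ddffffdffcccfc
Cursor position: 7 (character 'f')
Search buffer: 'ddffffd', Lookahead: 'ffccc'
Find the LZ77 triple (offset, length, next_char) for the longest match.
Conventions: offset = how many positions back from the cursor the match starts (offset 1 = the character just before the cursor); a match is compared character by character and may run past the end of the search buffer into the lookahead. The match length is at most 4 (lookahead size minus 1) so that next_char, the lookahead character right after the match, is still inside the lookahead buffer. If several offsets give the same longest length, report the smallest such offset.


Try each offset into the search buffer:
  offset=1 (pos 6, char 'd'): match length 0
  offset=2 (pos 5, char 'f'): match length 1
  offset=3 (pos 4, char 'f'): match length 2
  offset=4 (pos 3, char 'f'): match length 2
  offset=5 (pos 2, char 'f'): match length 2
  offset=6 (pos 1, char 'd'): match length 0
  offset=7 (pos 0, char 'd'): match length 0
Longest match has length 2, found at offsets 3, 4, 5; take the smallest, offset 3.
next_char = character at position 7 + 2 = 9 -> 'c'

Best match: offset=3, length=2 (matching 'ff' starting at position 4)
LZ77 triple: (3, 2, 'c')


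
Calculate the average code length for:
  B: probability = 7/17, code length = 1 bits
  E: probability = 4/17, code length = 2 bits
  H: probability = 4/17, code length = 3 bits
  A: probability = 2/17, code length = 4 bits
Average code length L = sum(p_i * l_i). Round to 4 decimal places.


Weighted contributions p_i * l_i:
  B: (7/17) * 1 = 7/17
  E: (4/17) * 2 = 8/17
  H: (4/17) * 3 = 12/17
  A: (2/17) * 4 = 8/17
Sum = (7 + 8 + 12 + 8)/17 = 35/17

L = 35/17 = 2.0588 bits/symbol


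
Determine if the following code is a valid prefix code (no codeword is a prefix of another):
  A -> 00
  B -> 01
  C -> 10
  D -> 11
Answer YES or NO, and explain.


Checking each pair (does one codeword prefix another?):
  A='00' vs B='01': no prefix
  A='00' vs C='10': no prefix
  A='00' vs D='11': no prefix
  B='01' vs A='00': no prefix
  B='01' vs C='10': no prefix
  B='01' vs D='11': no prefix
  C='10' vs A='00': no prefix
  C='10' vs B='01': no prefix
  C='10' vs D='11': no prefix
  D='11' vs A='00': no prefix
  D='11' vs B='01': no prefix
  D='11' vs C='10': no prefix
No violation found over all pairs.

YES -- this is a valid prefix code. No codeword is a prefix of any other codeword.


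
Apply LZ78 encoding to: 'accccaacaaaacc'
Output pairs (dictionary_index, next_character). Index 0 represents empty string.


LZ78 encoding steps:
Dictionary: {0: ''}
Step 1: w='' (idx 0), next='a' -> output (0, 'a'), add 'a' as idx 1
Step 2: w='' (idx 0), next='c' -> output (0, 'c'), add 'c' as idx 2
Step 3: w='c' (idx 2), next='c' -> output (2, 'c'), add 'cc' as idx 3
Step 4: w='c' (idx 2), next='a' -> output (2, 'a'), add 'ca' as idx 4
Step 5: w='a' (idx 1), next='c' -> output (1, 'c'), add 'ac' as idx 5
Step 6: w='a' (idx 1), next='a' -> output (1, 'a'), add 'aa' as idx 6
Step 7: w='aa' (idx 6), next='c' -> output (6, 'c'), add 'aac' as idx 7
Step 8: w='c' (idx 2), end of input -> output (2, '')


Encoded: [(0, 'a'), (0, 'c'), (2, 'c'), (2, 'a'), (1, 'c'), (1, 'a'), (6, 'c'), (2, '')]


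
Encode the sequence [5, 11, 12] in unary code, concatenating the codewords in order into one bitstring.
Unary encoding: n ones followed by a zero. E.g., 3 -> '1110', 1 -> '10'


Encode each number as n ones followed by a terminating 0:
  5 -> 111110 (6 bits)
  11 -> 111111111110 (12 bits)
  12 -> 1111111111110 (13 bits)
Total length = 6 + 12 + 13 = 31 bits.

Unary([5, 11, 12]) = 1111101111111111101111111111110 (31 bits)


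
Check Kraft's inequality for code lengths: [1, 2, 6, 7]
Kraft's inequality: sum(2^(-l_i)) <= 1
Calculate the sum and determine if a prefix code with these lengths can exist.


Sum = 2^(-1) + 2^(-2) + 2^(-6) + 2^(-7)
    = 0.5 + 0.25 + 0.015625 + 0.0078125
    = 99/128 = 0.7734375
Since 0.7734375 <= 1, Kraft's inequality IS satisfied.
A prefix code with these lengths CAN exist.

Kraft sum = 0.7734375. Satisfied.


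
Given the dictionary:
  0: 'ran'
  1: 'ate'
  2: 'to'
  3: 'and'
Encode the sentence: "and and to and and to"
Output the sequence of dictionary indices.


Look up each word in the dictionary:
  'and' -> 3
  'and' -> 3
  'to' -> 2
  'and' -> 3
  'and' -> 3
  'to' -> 2

Encoded: [3, 3, 2, 3, 3, 2]


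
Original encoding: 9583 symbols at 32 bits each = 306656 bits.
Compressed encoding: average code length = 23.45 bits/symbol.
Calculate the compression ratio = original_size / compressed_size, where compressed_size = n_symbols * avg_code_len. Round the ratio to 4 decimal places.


original_size = n_symbols * orig_bits = 9583 * 32 = 306656 bits
compressed_size = n_symbols * avg_code_len = 9583 * 23.45 = 224721.35 bits
ratio = original_size / compressed_size = 306656 / 224721.35 = 1.3646

Compression ratio = 1.3646


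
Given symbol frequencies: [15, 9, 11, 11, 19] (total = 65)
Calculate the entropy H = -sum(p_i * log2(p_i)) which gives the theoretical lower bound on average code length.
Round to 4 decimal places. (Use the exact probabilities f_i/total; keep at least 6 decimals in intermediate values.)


Per-symbol terms -p_i * log2(p_i) with p_i = f_i/65:
  p = 15/65 = 0.230769: log2(p) = -2.115477, -p*log2(p) = 0.488187
  p = 9/65 = 0.138462: log2(p) = -2.852443, -p*log2(p) = 0.394954
  p = 11/65 = 0.169231: log2(p) = -2.562936, -p*log2(p) = 0.433728
  p = 11/65 = 0.169231: log2(p) = -2.562936, -p*log2(p) = 0.433728
  p = 19/65 = 0.292308: log2(p) = -1.774440, -p*log2(p) = 0.518683
H = 0.488187 + 0.394954 + 0.433728 + 0.433728 + 0.518683 = 2.269280

H = 2.2693 bits/symbol


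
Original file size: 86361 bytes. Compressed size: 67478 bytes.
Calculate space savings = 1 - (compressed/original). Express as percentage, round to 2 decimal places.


ratio = compressed/original = 67478/86361 = 0.781348
savings = 1 - ratio = 1 - 0.781348 = 0.218652
as a percentage: 0.218652 * 100 = 21.87%

Space savings = 1 - 67478/86361 = 21.87%


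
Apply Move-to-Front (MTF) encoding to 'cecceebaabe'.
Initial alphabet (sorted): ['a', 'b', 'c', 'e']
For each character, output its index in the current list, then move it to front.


MTF encoding:
'c': index 2 in ['a', 'b', 'c', 'e'] -> ['c', 'a', 'b', 'e']
'e': index 3 in ['c', 'a', 'b', 'e'] -> ['e', 'c', 'a', 'b']
'c': index 1 in ['e', 'c', 'a', 'b'] -> ['c', 'e', 'a', 'b']
'c': index 0 in ['c', 'e', 'a', 'b'] -> ['c', 'e', 'a', 'b']
'e': index 1 in ['c', 'e', 'a', 'b'] -> ['e', 'c', 'a', 'b']
'e': index 0 in ['e', 'c', 'a', 'b'] -> ['e', 'c', 'a', 'b']
'b': index 3 in ['e', 'c', 'a', 'b'] -> ['b', 'e', 'c', 'a']
'a': index 3 in ['b', 'e', 'c', 'a'] -> ['a', 'b', 'e', 'c']
'a': index 0 in ['a', 'b', 'e', 'c'] -> ['a', 'b', 'e', 'c']
'b': index 1 in ['a', 'b', 'e', 'c'] -> ['b', 'a', 'e', 'c']
'e': index 2 in ['b', 'a', 'e', 'c'] -> ['e', 'b', 'a', 'c']


Output: [2, 3, 1, 0, 1, 0, 3, 3, 0, 1, 2]


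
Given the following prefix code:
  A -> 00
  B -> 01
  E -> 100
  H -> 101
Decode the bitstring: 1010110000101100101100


Decoding step by step:
Bits 101 -> H
Bits 01 -> B
Bits 100 -> E
Bits 00 -> A
Bits 101 -> H
Bits 100 -> E
Bits 101 -> H
Bits 100 -> E


Decoded message: HBEAHEHE


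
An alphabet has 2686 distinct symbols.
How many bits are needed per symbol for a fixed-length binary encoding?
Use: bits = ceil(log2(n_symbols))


log2(2686) = 11.3912
Bracket: 2^11 = 2048 < 2686 <= 2^12 = 4096
So ceil(log2(2686)) = 12

bits = ceil(log2(2686)) = ceil(11.3912) = 12 bits


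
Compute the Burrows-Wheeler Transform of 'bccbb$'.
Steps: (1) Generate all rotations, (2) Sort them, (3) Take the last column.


Rotations (sorted):
  0: $bccbb -> last char: b
  1: b$bccb -> last char: b
  2: bb$bcc -> last char: c
  3: bccbb$ -> last char: $
  4: cbb$bc -> last char: c
  5: ccbb$b -> last char: b


BWT = bbc$cb


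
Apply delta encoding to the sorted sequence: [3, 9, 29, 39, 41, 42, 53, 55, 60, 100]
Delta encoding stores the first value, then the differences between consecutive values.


First value: 3
Deltas:
  9 - 3 = 6
  29 - 9 = 20
  39 - 29 = 10
  41 - 39 = 2
  42 - 41 = 1
  53 - 42 = 11
  55 - 53 = 2
  60 - 55 = 5
  100 - 60 = 40


Delta encoded: [3, 6, 20, 10, 2, 1, 11, 2, 5, 40]


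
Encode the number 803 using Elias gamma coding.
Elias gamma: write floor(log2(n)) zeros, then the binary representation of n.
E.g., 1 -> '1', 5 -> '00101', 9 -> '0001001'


num_bits = floor(log2(803)) + 1 = 10
leading_zeros = num_bits - 1 = 9
binary(803) = 1100100011

Elias gamma(803) = '000000000' + '1100100011' = 0000000001100100011 (19 bits)


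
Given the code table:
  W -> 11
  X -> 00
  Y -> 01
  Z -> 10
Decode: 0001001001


Decoding:
00 -> X
01 -> Y
00 -> X
10 -> Z
01 -> Y


Result: XYXZY


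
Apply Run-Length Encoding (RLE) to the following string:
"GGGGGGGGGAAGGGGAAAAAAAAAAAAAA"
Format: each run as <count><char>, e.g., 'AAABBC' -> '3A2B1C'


Scanning runs left to right:
  i=0: run of 'G' x 9 -> '9G'
  i=9: run of 'A' x 2 -> '2A'
  i=11: run of 'G' x 4 -> '4G'
  i=15: run of 'A' x 14 -> '14A'

RLE = 9G2A4G14A


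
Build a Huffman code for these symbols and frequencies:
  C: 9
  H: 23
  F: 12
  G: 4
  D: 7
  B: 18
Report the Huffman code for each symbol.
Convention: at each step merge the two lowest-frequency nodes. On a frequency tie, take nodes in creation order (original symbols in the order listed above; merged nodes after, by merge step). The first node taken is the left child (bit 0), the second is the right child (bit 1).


Huffman tree construction:
Step 1: Merge G(4) + D(7) = 11
Step 2: Merge C(9) + (G+D)(11) = 20
Step 3: Merge F(12) + B(18) = 30
Step 4: Merge (C+(G+D))(20) + H(23) = 43
Step 5: Merge (F+B)(30) + ((C+(G+D))+H)(43) = 73
Read each symbol's code off the tree from the root (left child = 0, right child = 1).

Codes:
  C: 100 (length 3)
  H: 11 (length 2)
  F: 00 (length 2)
  G: 1010 (length 4)
  D: 1011 (length 4)
  B: 01 (length 2)
Average code length: 177/73 = 2.4247 bits/symbol


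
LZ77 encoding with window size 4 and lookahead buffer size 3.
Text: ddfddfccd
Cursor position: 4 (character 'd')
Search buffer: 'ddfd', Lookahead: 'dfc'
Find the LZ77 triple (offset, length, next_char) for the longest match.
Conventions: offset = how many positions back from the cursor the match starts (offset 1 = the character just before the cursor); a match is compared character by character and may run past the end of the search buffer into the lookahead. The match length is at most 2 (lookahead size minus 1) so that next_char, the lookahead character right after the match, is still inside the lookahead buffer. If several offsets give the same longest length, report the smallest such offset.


Try each offset into the search buffer:
  offset=1 (pos 3, char 'd'): match length 1
  offset=2 (pos 2, char 'f'): match length 0
  offset=3 (pos 1, char 'd'): match length 2
  offset=4 (pos 0, char 'd'): match length 1
Longest match has length 2 at offset 3.
next_char = character at position 4 + 2 = 6 -> 'c'

Best match: offset=3, length=2 (matching 'df' starting at position 1)
LZ77 triple: (3, 2, 'c')


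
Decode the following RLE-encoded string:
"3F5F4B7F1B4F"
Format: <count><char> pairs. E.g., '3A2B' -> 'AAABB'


Expanding each <count><char> pair:
  3F -> 'FFF'
  5F -> 'FFFFF'
  4B -> 'BBBB'
  7F -> 'FFFFFFF'
  1B -> 'B'
  4F -> 'FFFF'

Decoded = FFFFFFFFBBBBFFFFFFFBFFFF


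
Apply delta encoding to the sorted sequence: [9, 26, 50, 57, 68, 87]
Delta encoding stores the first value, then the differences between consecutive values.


First value: 9
Deltas:
  26 - 9 = 17
  50 - 26 = 24
  57 - 50 = 7
  68 - 57 = 11
  87 - 68 = 19


Delta encoded: [9, 17, 24, 7, 11, 19]


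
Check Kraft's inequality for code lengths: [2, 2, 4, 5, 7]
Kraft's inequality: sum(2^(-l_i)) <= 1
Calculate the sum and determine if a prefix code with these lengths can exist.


Sum = 2^(-2) + 2^(-2) + 2^(-4) + 2^(-5) + 2^(-7)
    = 0.25 + 0.25 + 0.0625 + 0.03125 + 0.0078125
    = 77/128 = 0.6015625
Since 0.6015625 <= 1, Kraft's inequality IS satisfied.
A prefix code with these lengths CAN exist.

Kraft sum = 0.6015625. Satisfied.


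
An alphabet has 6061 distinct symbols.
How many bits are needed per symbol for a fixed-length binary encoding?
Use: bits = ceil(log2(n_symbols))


log2(6061) = 12.5653
Bracket: 2^12 = 4096 < 6061 <= 2^13 = 8192
So ceil(log2(6061)) = 13

bits = ceil(log2(6061)) = ceil(12.5653) = 13 bits


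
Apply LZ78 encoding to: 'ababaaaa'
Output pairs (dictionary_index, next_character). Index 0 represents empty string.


LZ78 encoding steps:
Dictionary: {0: ''}
Step 1: w='' (idx 0), next='a' -> output (0, 'a'), add 'a' as idx 1
Step 2: w='' (idx 0), next='b' -> output (0, 'b'), add 'b' as idx 2
Step 3: w='a' (idx 1), next='b' -> output (1, 'b'), add 'ab' as idx 3
Step 4: w='a' (idx 1), next='a' -> output (1, 'a'), add 'aa' as idx 4
Step 5: w='aa' (idx 4), end of input -> output (4, '')


Encoded: [(0, 'a'), (0, 'b'), (1, 'b'), (1, 'a'), (4, '')]


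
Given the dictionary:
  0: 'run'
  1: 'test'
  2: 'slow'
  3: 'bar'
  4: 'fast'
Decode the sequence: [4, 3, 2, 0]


Look up each index in the dictionary:
  4 -> 'fast'
  3 -> 'bar'
  2 -> 'slow'
  0 -> 'run'

Decoded: "fast bar slow run"


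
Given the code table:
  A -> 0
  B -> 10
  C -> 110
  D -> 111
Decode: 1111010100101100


Decoding:
111 -> D
10 -> B
10 -> B
10 -> B
0 -> A
10 -> B
110 -> C
0 -> A


Result: DBBBABCA


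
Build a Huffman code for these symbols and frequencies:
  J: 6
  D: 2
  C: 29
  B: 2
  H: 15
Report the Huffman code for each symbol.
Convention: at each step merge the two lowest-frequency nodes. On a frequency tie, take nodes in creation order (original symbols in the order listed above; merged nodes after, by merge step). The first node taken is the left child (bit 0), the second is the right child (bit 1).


Huffman tree construction:
Step 1: Merge D(2) + B(2) = 4
Step 2: Merge (D+B)(4) + J(6) = 10
Step 3: Merge ((D+B)+J)(10) + H(15) = 25
Step 4: Merge (((D+B)+J)+H)(25) + C(29) = 54
Read each symbol's code off the tree from the root (left child = 0, right child = 1).

Codes:
  J: 001 (length 3)
  D: 0000 (length 4)
  C: 1 (length 1)
  B: 0001 (length 4)
  H: 01 (length 2)
Average code length: 93/54 = 1.7222 bits/symbol


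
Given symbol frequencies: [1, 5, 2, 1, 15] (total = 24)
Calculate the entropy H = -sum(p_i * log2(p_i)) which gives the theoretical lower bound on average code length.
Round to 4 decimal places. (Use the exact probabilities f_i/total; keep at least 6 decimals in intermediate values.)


Per-symbol terms -p_i * log2(p_i) with p_i = f_i/24:
  p = 1/24 = 0.041667: log2(p) = -4.584963, -p*log2(p) = 0.191040
  p = 5/24 = 0.208333: log2(p) = -2.263034, -p*log2(p) = 0.471466
  p = 2/24 = 0.083333: log2(p) = -3.584963, -p*log2(p) = 0.298747
  p = 1/24 = 0.041667: log2(p) = -4.584963, -p*log2(p) = 0.191040
  p = 15/24 = 0.625000: log2(p) = -0.678072, -p*log2(p) = 0.423795
H = 0.191040 + 0.471466 + 0.298747 + 0.191040 + 0.423795 = 1.576088

H = 1.5761 bits/symbol


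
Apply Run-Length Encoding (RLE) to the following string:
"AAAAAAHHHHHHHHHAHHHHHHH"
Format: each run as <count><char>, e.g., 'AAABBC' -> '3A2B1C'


Scanning runs left to right:
  i=0: run of 'A' x 6 -> '6A'
  i=6: run of 'H' x 9 -> '9H'
  i=15: run of 'A' x 1 -> '1A'
  i=16: run of 'H' x 7 -> '7H'

RLE = 6A9H1A7H


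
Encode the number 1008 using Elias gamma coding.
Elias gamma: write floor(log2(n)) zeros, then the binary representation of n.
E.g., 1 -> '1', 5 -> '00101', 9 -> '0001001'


num_bits = floor(log2(1008)) + 1 = 10
leading_zeros = num_bits - 1 = 9
binary(1008) = 1111110000

Elias gamma(1008) = '000000000' + '1111110000' = 0000000001111110000 (19 bits)


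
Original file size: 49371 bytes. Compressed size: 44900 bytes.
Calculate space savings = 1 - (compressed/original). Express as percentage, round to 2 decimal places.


ratio = compressed/original = 44900/49371 = 0.909441
savings = 1 - ratio = 1 - 0.909441 = 0.090559
as a percentage: 0.090559 * 100 = 9.06%

Space savings = 1 - 44900/49371 = 9.06%


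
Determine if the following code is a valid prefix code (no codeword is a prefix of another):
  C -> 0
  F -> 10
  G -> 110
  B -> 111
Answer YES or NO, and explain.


Checking each pair (does one codeword prefix another?):
  C='0' vs F='10': no prefix
  C='0' vs G='110': no prefix
  C='0' vs B='111': no prefix
  F='10' vs C='0': no prefix
  F='10' vs G='110': no prefix
  F='10' vs B='111': no prefix
  G='110' vs C='0': no prefix
  G='110' vs F='10': no prefix
  G='110' vs B='111': no prefix
  B='111' vs C='0': no prefix
  B='111' vs F='10': no prefix
  B='111' vs G='110': no prefix
No violation found over all pairs.

YES -- this is a valid prefix code. No codeword is a prefix of any other codeword.


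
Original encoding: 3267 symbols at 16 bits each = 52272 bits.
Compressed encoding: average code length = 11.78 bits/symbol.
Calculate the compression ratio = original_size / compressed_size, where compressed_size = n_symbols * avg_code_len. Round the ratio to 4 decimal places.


original_size = n_symbols * orig_bits = 3267 * 16 = 52272 bits
compressed_size = n_symbols * avg_code_len = 3267 * 11.78 = 38485.26 bits
ratio = original_size / compressed_size = 52272 / 38485.26 = 1.3582

Compression ratio = 1.3582


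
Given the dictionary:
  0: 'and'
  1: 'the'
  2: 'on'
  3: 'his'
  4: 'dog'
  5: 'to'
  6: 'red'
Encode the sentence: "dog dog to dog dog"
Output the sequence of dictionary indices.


Look up each word in the dictionary:
  'dog' -> 4
  'dog' -> 4
  'to' -> 5
  'dog' -> 4
  'dog' -> 4

Encoded: [4, 4, 5, 4, 4]


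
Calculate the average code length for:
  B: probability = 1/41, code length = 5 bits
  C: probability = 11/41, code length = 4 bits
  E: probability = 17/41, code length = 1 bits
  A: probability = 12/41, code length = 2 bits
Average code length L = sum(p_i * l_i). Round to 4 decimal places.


Weighted contributions p_i * l_i:
  B: (1/41) * 5 = 5/41
  C: (11/41) * 4 = 44/41
  E: (17/41) * 1 = 17/41
  A: (12/41) * 2 = 24/41
Sum = (5 + 44 + 17 + 24)/41 = 90/41

L = 90/41 = 2.1951 bits/symbol


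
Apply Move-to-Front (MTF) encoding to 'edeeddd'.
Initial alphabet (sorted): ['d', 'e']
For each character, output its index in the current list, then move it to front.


MTF encoding:
'e': index 1 in ['d', 'e'] -> ['e', 'd']
'd': index 1 in ['e', 'd'] -> ['d', 'e']
'e': index 1 in ['d', 'e'] -> ['e', 'd']
'e': index 0 in ['e', 'd'] -> ['e', 'd']
'd': index 1 in ['e', 'd'] -> ['d', 'e']
'd': index 0 in ['d', 'e'] -> ['d', 'e']
'd': index 0 in ['d', 'e'] -> ['d', 'e']


Output: [1, 1, 1, 0, 1, 0, 0]


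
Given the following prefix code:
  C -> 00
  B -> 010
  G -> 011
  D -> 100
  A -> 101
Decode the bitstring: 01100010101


Decoding step by step:
Bits 011 -> G
Bits 00 -> C
Bits 010 -> B
Bits 101 -> A


Decoded message: GCBA


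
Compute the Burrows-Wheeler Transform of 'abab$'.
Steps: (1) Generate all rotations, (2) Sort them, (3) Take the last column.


Rotations (sorted):
  0: $abab -> last char: b
  1: ab$ab -> last char: b
  2: abab$ -> last char: $
  3: b$aba -> last char: a
  4: bab$a -> last char: a


BWT = bb$aa


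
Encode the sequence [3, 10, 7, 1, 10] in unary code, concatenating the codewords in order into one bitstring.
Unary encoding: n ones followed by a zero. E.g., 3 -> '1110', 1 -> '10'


Encode each number as n ones followed by a terminating 0:
  3 -> 1110 (4 bits)
  10 -> 11111111110 (11 bits)
  7 -> 11111110 (8 bits)
  1 -> 10 (2 bits)
  10 -> 11111111110 (11 bits)
Total length = 4 + 11 + 8 + 2 + 11 = 36 bits.

Unary([3, 10, 7, 1, 10]) = 111011111111110111111101011111111110 (36 bits)


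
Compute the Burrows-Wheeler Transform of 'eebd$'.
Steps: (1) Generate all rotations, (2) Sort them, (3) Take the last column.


Rotations (sorted):
  0: $eebd -> last char: d
  1: bd$ee -> last char: e
  2: d$eeb -> last char: b
  3: ebd$e -> last char: e
  4: eebd$ -> last char: $


BWT = debe$


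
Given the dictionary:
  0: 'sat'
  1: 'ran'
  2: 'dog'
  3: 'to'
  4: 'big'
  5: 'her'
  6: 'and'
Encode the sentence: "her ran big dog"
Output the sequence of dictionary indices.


Look up each word in the dictionary:
  'her' -> 5
  'ran' -> 1
  'big' -> 4
  'dog' -> 2

Encoded: [5, 1, 4, 2]


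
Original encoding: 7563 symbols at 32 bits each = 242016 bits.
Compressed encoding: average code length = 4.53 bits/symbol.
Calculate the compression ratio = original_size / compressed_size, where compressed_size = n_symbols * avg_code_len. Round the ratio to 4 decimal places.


original_size = n_symbols * orig_bits = 7563 * 32 = 242016 bits
compressed_size = n_symbols * avg_code_len = 7563 * 4.53 = 34260.39 bits
ratio = original_size / compressed_size = 242016 / 34260.39 = 7.064

Compression ratio = 7.064


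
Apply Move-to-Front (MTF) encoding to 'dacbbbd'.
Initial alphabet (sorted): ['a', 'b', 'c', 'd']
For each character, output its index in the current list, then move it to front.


MTF encoding:
'd': index 3 in ['a', 'b', 'c', 'd'] -> ['d', 'a', 'b', 'c']
'a': index 1 in ['d', 'a', 'b', 'c'] -> ['a', 'd', 'b', 'c']
'c': index 3 in ['a', 'd', 'b', 'c'] -> ['c', 'a', 'd', 'b']
'b': index 3 in ['c', 'a', 'd', 'b'] -> ['b', 'c', 'a', 'd']
'b': index 0 in ['b', 'c', 'a', 'd'] -> ['b', 'c', 'a', 'd']
'b': index 0 in ['b', 'c', 'a', 'd'] -> ['b', 'c', 'a', 'd']
'd': index 3 in ['b', 'c', 'a', 'd'] -> ['d', 'b', 'c', 'a']


Output: [3, 1, 3, 3, 0, 0, 3]


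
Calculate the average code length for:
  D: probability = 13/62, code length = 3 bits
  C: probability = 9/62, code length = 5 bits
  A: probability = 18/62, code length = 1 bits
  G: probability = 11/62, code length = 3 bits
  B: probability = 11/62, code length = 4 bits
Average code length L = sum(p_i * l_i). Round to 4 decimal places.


Weighted contributions p_i * l_i:
  D: (13/62) * 3 = 39/62
  C: (9/62) * 5 = 45/62
  A: (18/62) * 1 = 18/62
  G: (11/62) * 3 = 33/62
  B: (11/62) * 4 = 44/62
Sum = (39 + 45 + 18 + 33 + 44)/62 = 179/62

L = 179/62 = 2.8871 bits/symbol


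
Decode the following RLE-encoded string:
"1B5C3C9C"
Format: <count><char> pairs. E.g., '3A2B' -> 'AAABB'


Expanding each <count><char> pair:
  1B -> 'B'
  5C -> 'CCCCC'
  3C -> 'CCC'
  9C -> 'CCCCCCCCC'

Decoded = BCCCCCCCCCCCCCCCCC


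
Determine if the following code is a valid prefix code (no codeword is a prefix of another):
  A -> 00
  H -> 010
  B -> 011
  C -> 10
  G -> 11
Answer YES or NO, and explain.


Checking each pair (does one codeword prefix another?):
  A='00' vs H='010': no prefix
  A='00' vs B='011': no prefix
  A='00' vs C='10': no prefix
  A='00' vs G='11': no prefix
  H='010' vs A='00': no prefix
  H='010' vs B='011': no prefix
  H='010' vs C='10': no prefix
  H='010' vs G='11': no prefix
  B='011' vs A='00': no prefix
  B='011' vs H='010': no prefix
  B='011' vs C='10': no prefix
  B='011' vs G='11': no prefix
  C='10' vs A='00': no prefix
  C='10' vs H='010': no prefix
  C='10' vs B='011': no prefix
  C='10' vs G='11': no prefix
  G='11' vs A='00': no prefix
  G='11' vs H='010': no prefix
  G='11' vs B='011': no prefix
  G='11' vs C='10': no prefix
No violation found over all pairs.

YES -- this is a valid prefix code. No codeword is a prefix of any other codeword.


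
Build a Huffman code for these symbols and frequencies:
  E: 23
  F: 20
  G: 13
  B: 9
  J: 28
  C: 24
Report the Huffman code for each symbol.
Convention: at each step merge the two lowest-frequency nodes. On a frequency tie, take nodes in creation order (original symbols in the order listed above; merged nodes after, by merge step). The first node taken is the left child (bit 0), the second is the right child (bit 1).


Huffman tree construction:
Step 1: Merge B(9) + G(13) = 22
Step 2: Merge F(20) + (B+G)(22) = 42
Step 3: Merge E(23) + C(24) = 47
Step 4: Merge J(28) + (F+(B+G))(42) = 70
Step 5: Merge (E+C)(47) + (J+(F+(B+G)))(70) = 117
Read each symbol's code off the tree from the root (left child = 0, right child = 1).

Codes:
  E: 00 (length 2)
  F: 110 (length 3)
  G: 1111 (length 4)
  B: 1110 (length 4)
  J: 10 (length 2)
  C: 01 (length 2)
Average code length: 298/117 = 2.5470 bits/symbol


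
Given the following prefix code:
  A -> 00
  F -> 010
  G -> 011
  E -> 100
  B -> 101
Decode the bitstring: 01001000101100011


Decoding step by step:
Bits 010 -> F
Bits 010 -> F
Bits 00 -> A
Bits 101 -> B
Bits 100 -> E
Bits 011 -> G


Decoded message: FFABEG


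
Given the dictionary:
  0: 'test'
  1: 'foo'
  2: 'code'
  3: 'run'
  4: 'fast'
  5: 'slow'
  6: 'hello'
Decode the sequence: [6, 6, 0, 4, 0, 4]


Look up each index in the dictionary:
  6 -> 'hello'
  6 -> 'hello'
  0 -> 'test'
  4 -> 'fast'
  0 -> 'test'
  4 -> 'fast'

Decoded: "hello hello test fast test fast"


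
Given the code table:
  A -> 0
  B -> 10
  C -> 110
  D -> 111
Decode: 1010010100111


Decoding:
10 -> B
10 -> B
0 -> A
10 -> B
10 -> B
0 -> A
111 -> D


Result: BBABBAD


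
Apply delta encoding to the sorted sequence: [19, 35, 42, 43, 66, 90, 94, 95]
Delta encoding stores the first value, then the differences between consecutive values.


First value: 19
Deltas:
  35 - 19 = 16
  42 - 35 = 7
  43 - 42 = 1
  66 - 43 = 23
  90 - 66 = 24
  94 - 90 = 4
  95 - 94 = 1


Delta encoded: [19, 16, 7, 1, 23, 24, 4, 1]


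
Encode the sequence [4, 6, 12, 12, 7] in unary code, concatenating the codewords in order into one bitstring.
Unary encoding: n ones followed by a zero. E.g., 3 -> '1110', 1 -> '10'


Encode each number as n ones followed by a terminating 0:
  4 -> 11110 (5 bits)
  6 -> 1111110 (7 bits)
  12 -> 1111111111110 (13 bits)
  12 -> 1111111111110 (13 bits)
  7 -> 11111110 (8 bits)
Total length = 5 + 7 + 13 + 13 + 8 = 46 bits.

Unary([4, 6, 12, 12, 7]) = 1111011111101111111111110111111111111011111110 (46 bits)


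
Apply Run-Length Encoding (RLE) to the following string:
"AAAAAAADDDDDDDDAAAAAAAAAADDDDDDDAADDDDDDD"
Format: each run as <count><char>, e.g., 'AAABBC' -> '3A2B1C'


Scanning runs left to right:
  i=0: run of 'A' x 7 -> '7A'
  i=7: run of 'D' x 8 -> '8D'
  i=15: run of 'A' x 10 -> '10A'
  i=25: run of 'D' x 7 -> '7D'
  i=32: run of 'A' x 2 -> '2A'
  i=34: run of 'D' x 7 -> '7D'

RLE = 7A8D10A7D2A7D


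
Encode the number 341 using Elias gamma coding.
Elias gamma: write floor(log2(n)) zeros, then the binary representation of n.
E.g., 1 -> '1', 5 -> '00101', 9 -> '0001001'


num_bits = floor(log2(341)) + 1 = 9
leading_zeros = num_bits - 1 = 8
binary(341) = 101010101

Elias gamma(341) = '00000000' + '101010101' = 00000000101010101 (17 bits)


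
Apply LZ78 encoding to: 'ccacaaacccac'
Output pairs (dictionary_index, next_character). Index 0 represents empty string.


LZ78 encoding steps:
Dictionary: {0: ''}
Step 1: w='' (idx 0), next='c' -> output (0, 'c'), add 'c' as idx 1
Step 2: w='c' (idx 1), next='a' -> output (1, 'a'), add 'ca' as idx 2
Step 3: w='ca' (idx 2), next='a' -> output (2, 'a'), add 'caa' as idx 3
Step 4: w='' (idx 0), next='a' -> output (0, 'a'), add 'a' as idx 4
Step 5: w='c' (idx 1), next='c' -> output (1, 'c'), add 'cc' as idx 5
Step 6: w='ca' (idx 2), next='c' -> output (2, 'c'), add 'cac' as idx 6


Encoded: [(0, 'c'), (1, 'a'), (2, 'a'), (0, 'a'), (1, 'c'), (2, 'c')]


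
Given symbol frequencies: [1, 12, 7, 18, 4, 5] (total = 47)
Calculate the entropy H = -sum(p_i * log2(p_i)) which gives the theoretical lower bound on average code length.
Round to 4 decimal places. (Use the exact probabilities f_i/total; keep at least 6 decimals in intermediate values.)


Per-symbol terms -p_i * log2(p_i) with p_i = f_i/47:
  p = 1/47 = 0.021277: log2(p) = -5.554589, -p*log2(p) = 0.118183
  p = 12/47 = 0.255319: log2(p) = -1.969626, -p*log2(p) = 0.502883
  p = 7/47 = 0.148936: log2(p) = -2.747234, -p*log2(p) = 0.409163
  p = 18/47 = 0.382979: log2(p) = -1.384664, -p*log2(p) = 0.530297
  p = 4/47 = 0.085106: log2(p) = -3.554589, -p*log2(p) = 0.302518
  p = 5/47 = 0.106383: log2(p) = -3.232661, -p*log2(p) = 0.343900
H = 0.118183 + 0.502883 + 0.409163 + 0.530297 + 0.302518 + 0.343900 = 2.206944

H = 2.2069 bits/symbol


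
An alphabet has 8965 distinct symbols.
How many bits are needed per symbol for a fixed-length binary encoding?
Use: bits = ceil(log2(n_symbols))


log2(8965) = 13.1301
Bracket: 2^13 = 8192 < 8965 <= 2^14 = 16384
So ceil(log2(8965)) = 14

bits = ceil(log2(8965)) = ceil(13.1301) = 14 bits


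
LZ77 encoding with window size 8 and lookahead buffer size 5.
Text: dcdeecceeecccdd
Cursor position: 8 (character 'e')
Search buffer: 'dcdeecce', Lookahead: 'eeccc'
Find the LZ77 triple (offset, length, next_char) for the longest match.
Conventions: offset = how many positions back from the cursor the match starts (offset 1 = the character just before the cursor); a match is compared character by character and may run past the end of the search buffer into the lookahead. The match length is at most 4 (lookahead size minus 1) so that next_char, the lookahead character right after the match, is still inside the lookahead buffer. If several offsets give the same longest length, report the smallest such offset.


Try each offset into the search buffer:
  offset=1 (pos 7, char 'e'): match length 2
  offset=2 (pos 6, char 'c'): match length 0
  offset=3 (pos 5, char 'c'): match length 0
  offset=4 (pos 4, char 'e'): match length 1
  offset=5 (pos 3, char 'e'): match length 4
  offset=6 (pos 2, char 'd'): match length 0
  offset=7 (pos 1, char 'c'): match length 0
  offset=8 (pos 0, char 'd'): match length 0
Longest match has length 4 at offset 5.
next_char = character at position 8 + 4 = 12 -> 'c'

Best match: offset=5, length=4 (matching 'eecc' starting at position 3)
LZ77 triple: (5, 4, 'c')


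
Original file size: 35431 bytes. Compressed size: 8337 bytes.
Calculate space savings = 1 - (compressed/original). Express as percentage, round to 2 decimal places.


ratio = compressed/original = 8337/35431 = 0.235302
savings = 1 - ratio = 1 - 0.235302 = 0.764698
as a percentage: 0.764698 * 100 = 76.47%

Space savings = 1 - 8337/35431 = 76.47%
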